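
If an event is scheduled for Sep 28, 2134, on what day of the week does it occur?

Tuesday

Doomsday rule: the anchor day for the 2100s is Sunday. For year 34: 34÷12 = 2 r 10, and 10÷4 = 2, so 2+10+2 = 14.
Sunday + 14 ≡ Sunday — that's 2134's doomsday.
In September the doomsday date is Sep 5.
Sep 28 is 23 days after Sep 5; 23 mod 7 = 2, so Sunday + 2 = Tuesday.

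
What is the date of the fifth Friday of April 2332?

April 29, 2332

April 1, 2332 is a Friday.
The first Friday is therefore April 1 (same day).
The fifth Friday is 1 + 4×7 = April 29.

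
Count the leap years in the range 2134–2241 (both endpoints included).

Multiples of 4 in [2134,2241]: 27.
Of those, multiples of 100: 1 (not leap unless ÷400).
Multiples of 400: 0.
Leap years = 27 − 1 + 0 = 26.

26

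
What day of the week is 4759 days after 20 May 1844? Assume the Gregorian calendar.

Sunday

First find the weekday of May 20, 1844. Doomsday rule: the anchor day for the 1800s is Friday. For year 44: 44÷12 = 3 r 8, and 8÷4 = 2, so 3+8+2 = 13.
Friday + 13 ≡ Thursday — that's 1844's doomsday.
In May the doomsday date is May 9.
May 20 is 11 days after May 9; 11 mod 7 = 4, so Thursday + 4 = Monday.
4759 mod 7 = 6, so 4759 days after a Monday is Monday + 6 = Sunday.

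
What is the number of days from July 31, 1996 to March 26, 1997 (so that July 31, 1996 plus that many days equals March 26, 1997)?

238

Jul 31, 1996 → Aug 31, 1996: 31 days (July has 31).
Aug 31, 1996 → Sep 30, 1996: 30 days (August has 31).
Sep 30, 1996 → Oct 30, 1996: 30 days (September has 30).
Oct 30, 1996 → Nov 30, 1996: 31 days (October has 31).
Nov 30, 1996 → Dec 30, 1996: 30 days (November has 30).
Dec 30, 1996 → Jan 30, 1997: 31 days (December has 31).
Jan 30, 1997 → Feb 28, 1997: 29 days (January has 31).
Feb 28, 1997 → Mar 26, 1997: 26 days.
Total: 238 days.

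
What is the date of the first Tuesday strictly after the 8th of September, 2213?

Sep 8, 2213 is a Wednesday.
From Wednesday to the next Tuesday is 6 days.
Sep 8, 2213 + 6 = Sep 14, 2213.

September 14, 2213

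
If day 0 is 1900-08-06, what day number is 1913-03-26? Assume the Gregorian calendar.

Aug 6, 1900 → Aug 6, 1901: 365 days.
Aug 6, 1901 → Aug 6, 1902: 365 days.
Aug 6, 1902 → Aug 6, 1903: 365 days.
Aug 6, 1903 → Aug 6, 1904: 366 days (Feb 29, 1904 is in that span).
Aug 6, 1904 → Aug 6, 1905: 365 days.
Aug 6, 1905 → Aug 6, 1906: 365 days.
Aug 6, 1906 → Aug 6, 1907: 365 days.
Aug 6, 1907 → Aug 6, 1908: 366 days (Feb 29, 1908 is in that span).
Aug 6, 1908 → Aug 6, 1909: 365 days.
Aug 6, 1909 → Aug 6, 1910: 365 days.
Aug 6, 1910 → Aug 6, 1911: 365 days.
Aug 6, 1911 → Aug 6, 1912: 366 days (Feb 29, 1912 is in that span).
Aug 6, 1912 → Sep 6, 1912: 31 days (August has 31).
Sep 6, 1912 → Oct 6, 1912: 30 days (September has 30).
Oct 6, 1912 → Nov 6, 1912: 31 days (October has 31).
Nov 6, 1912 → Dec 6, 1912: 30 days (November has 30).
Dec 6, 1912 → Jan 6, 1913: 31 days (December has 31).
Jan 6, 1913 → Feb 6, 1913: 31 days (January has 31).
Feb 6, 1913 → Mar 6, 1913: 28 days (February has 28).
Mar 6, 1913 → Mar 26, 1913: 20 days.
Total: 4615 days.

4615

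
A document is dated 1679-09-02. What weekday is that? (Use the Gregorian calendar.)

Saturday

Doomsday rule: the anchor day for the 1600s is Tuesday. For year 79: 79÷12 = 6 r 7, and 7÷4 = 1, so 6+7+1 = 14.
Tuesday + 14 ≡ Tuesday — that's 1679's doomsday.
In September the doomsday date is Sep 5.
Sep 2 is 3 days before Sep 5; 3 mod 7 = 3, so Tuesday − 3 = Saturday.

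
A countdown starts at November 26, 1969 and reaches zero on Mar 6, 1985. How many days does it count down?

5579

Nov 26, 1969 → Nov 26, 1970: 365 days.
Nov 26, 1970 → Nov 26, 1971: 365 days.
Nov 26, 1971 → Nov 26, 1972: 366 days (Feb 29, 1972 is in that span).
Nov 26, 1972 → Nov 26, 1973: 365 days.
Nov 26, 1973 → Nov 26, 1974: 365 days.
Nov 26, 1974 → Nov 26, 1975: 365 days.
Nov 26, 1975 → Nov 26, 1976: 366 days (Feb 29, 1976 is in that span).
Nov 26, 1976 → Nov 26, 1977: 365 days.
Nov 26, 1977 → Nov 26, 1978: 365 days.
Nov 26, 1978 → Nov 26, 1979: 365 days.
Nov 26, 1979 → Nov 26, 1980: 366 days (Feb 29, 1980 is in that span).
Nov 26, 1980 → Nov 26, 1981: 365 days.
Nov 26, 1981 → Nov 26, 1982: 365 days.
Nov 26, 1982 → Nov 26, 1983: 365 days.
Nov 26, 1983 → Nov 26, 1984: 366 days (Feb 29, 1984 is in that span).
Nov 26, 1984 → Dec 26, 1984: 30 days (November has 30).
Dec 26, 1984 → Jan 26, 1985: 31 days (December has 31).
Jan 26, 1985 → Feb 26, 1985: 31 days (January has 31).
Feb 26, 1985 → Mar 6, 1985: 8 days.
Total: 5579 days.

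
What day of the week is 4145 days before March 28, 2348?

Saturday

First find the weekday of Mar 28, 2348. Doomsday rule: the anchor day for the 2300s is Wednesday. For year 48: 48÷12 = 4 r 0, and 0÷4 = 0, so 4+0+0 = 4.
Wednesday + 4 ≡ Sunday — that's 2348's doomsday.
In March the doomsday date is Mar 14.
Mar 28 is 14 days after Mar 14; 14 mod 7 = 0, so Sunday + 0 = Sunday.
4145 mod 7 = 1, so 4145 days before a Sunday is Sunday − 1 = Saturday.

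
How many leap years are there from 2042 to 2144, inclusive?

25

Multiples of 4 in [2042,2144]: 26.
Of those, multiples of 100: 1 (not leap unless ÷400).
Multiples of 400: 0.
Leap years = 26 − 1 + 0 = 25.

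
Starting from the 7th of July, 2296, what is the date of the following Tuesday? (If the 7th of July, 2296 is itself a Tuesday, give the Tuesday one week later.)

Jul 7, 2296 is a Tuesday.
From Tuesday to the next Tuesday is 7 days.
Jul 7, 2296 + 7 = Jul 14, 2296.

July 14, 2296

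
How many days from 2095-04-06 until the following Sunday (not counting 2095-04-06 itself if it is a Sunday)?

Apr 6, 2095 is a Wednesday.
From Wednesday to the next Sunday is 4 days.

4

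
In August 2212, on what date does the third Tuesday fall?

August 18, 2212

August 1, 2212 is a Saturday.
The first Tuesday is therefore August 4 (3 days later).
The third Tuesday is 4 + 2×7 = August 18.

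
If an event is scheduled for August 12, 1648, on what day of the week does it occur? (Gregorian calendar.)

Doomsday rule: the anchor day for the 1600s is Tuesday. For year 48: 48÷12 = 4 r 0, and 0÷4 = 0, so 4+0+0 = 4.
Tuesday + 4 ≡ Saturday — that's 1648's doomsday.
In August the doomsday date is Aug 8.
Aug 12 is 4 days after Aug 8; 4 mod 7 = 4, so Saturday + 4 = Wednesday.

Wednesday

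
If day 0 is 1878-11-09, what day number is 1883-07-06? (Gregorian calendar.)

1700

Nov 9, 1878 → Nov 9, 1879: 365 days.
Nov 9, 1879 → Nov 9, 1880: 366 days (Feb 29, 1880 is in that span).
Nov 9, 1880 → Nov 9, 1881: 365 days.
Nov 9, 1881 → Nov 9, 1882: 365 days.
Nov 9, 1882 → Dec 9, 1882: 30 days (November has 30).
Dec 9, 1882 → Jan 9, 1883: 31 days (December has 31).
Jan 9, 1883 → Feb 9, 1883: 31 days (January has 31).
Feb 9, 1883 → Mar 9, 1883: 28 days (February has 28).
Mar 9, 1883 → Apr 9, 1883: 31 days (March has 31).
Apr 9, 1883 → May 9, 1883: 30 days (April has 30).
May 9, 1883 → Jun 9, 1883: 31 days (May has 31).
Jun 9, 1883 → Jul 6, 1883: 27 days.
Total: 1700 days.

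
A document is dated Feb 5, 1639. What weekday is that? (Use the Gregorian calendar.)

Doomsday rule: the anchor day for the 1600s is Tuesday. For year 39: 39÷12 = 3 r 3, and 3÷4 = 0, so 3+3+0 = 6.
Tuesday + 6 ≡ Monday — that's 1639's doomsday.
In February the doomsday date is Feb 28 (1639 is not a leap year).
Feb 5 is 23 days before Feb 28; 23 mod 7 = 2, so Monday − 2 = Saturday.

Saturday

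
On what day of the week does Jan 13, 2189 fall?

Doomsday rule: the anchor day for the 2100s is Sunday. For year 89: 89÷12 = 7 r 5, and 5÷4 = 1, so 7+5+1 = 13.
Sunday + 13 ≡ Saturday — that's 2189's doomsday.
In January the doomsday date is Jan 3 (2189 is not a leap year).
Jan 13 is 10 days after Jan 3; 10 mod 7 = 3, so Saturday + 3 = Tuesday.

Tuesday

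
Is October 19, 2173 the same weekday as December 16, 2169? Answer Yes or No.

No

From Dec 16, 2169 to Oct 19, 2173 is 1403 days.
1403 mod 7 = 3, so they are different weekdays.
(Dec 16, 2169 is a Saturday; Oct 19, 2173 is a Tuesday.)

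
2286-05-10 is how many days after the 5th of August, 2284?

643

Aug 5, 2284 → Aug 5, 2285: 365 days.
Aug 5, 2285 → Sep 5, 2285: 31 days (August has 31).
Sep 5, 2285 → Oct 5, 2285: 30 days (September has 30).
Oct 5, 2285 → Nov 5, 2285: 31 days (October has 31).
Nov 5, 2285 → Dec 5, 2285: 30 days (November has 30).
Dec 5, 2285 → Jan 5, 2286: 31 days (December has 31).
Jan 5, 2286 → Feb 5, 2286: 31 days (January has 31).
Feb 5, 2286 → Mar 5, 2286: 28 days (February has 28).
Mar 5, 2286 → Apr 5, 2286: 31 days (March has 31).
Apr 5, 2286 → May 5, 2286: 30 days (April has 30).
May 5, 2286 → May 10, 2286: 5 days.
Total: 643 days.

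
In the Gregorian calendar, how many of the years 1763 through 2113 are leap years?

Multiples of 4 in [1763,2113]: 88.
Of those, multiples of 100: 4 (not leap unless ÷400).
Multiples of 400: 1.
Leap years = 88 − 4 + 1 = 85.

85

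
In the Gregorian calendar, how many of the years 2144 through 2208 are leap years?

Multiples of 4 in [2144,2208]: 17.
Of those, multiples of 100: 1 (not leap unless ÷400).
Multiples of 400: 0.
Leap years = 17 − 1 + 0 = 16.

16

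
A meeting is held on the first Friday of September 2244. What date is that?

September 1, 2244 is a Sunday.
The first Friday is therefore September 6 (5 days later).

September 6, 2244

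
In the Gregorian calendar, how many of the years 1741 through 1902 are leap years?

38

Multiples of 4 in [1741,1902]: 40.
Of those, multiples of 100: 2 (not leap unless ÷400).
Multiples of 400: 0.
Leap years = 40 − 2 + 0 = 38.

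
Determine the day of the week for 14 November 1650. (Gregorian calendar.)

Monday

Doomsday rule: the anchor day for the 1600s is Tuesday. For year 50: 50÷12 = 4 r 2, and 2÷4 = 0, so 4+2+0 = 6.
Tuesday + 6 ≡ Monday — that's 1650's doomsday.
In November the doomsday date is Nov 7.
Nov 14 is 7 days after Nov 7; 7 mod 7 = 0, so Monday + 0 = Monday.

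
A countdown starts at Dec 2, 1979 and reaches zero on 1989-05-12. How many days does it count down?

Dec 2, 1979 → Dec 2, 1980: 366 days (Feb 29, 1980 is in that span).
Dec 2, 1980 → Dec 2, 1981: 365 days.
Dec 2, 1981 → Dec 2, 1982: 365 days.
Dec 2, 1982 → Dec 2, 1983: 365 days.
Dec 2, 1983 → Dec 2, 1984: 366 days (Feb 29, 1984 is in that span).
Dec 2, 1984 → Dec 2, 1985: 365 days.
Dec 2, 1985 → Dec 2, 1986: 365 days.
Dec 2, 1986 → Dec 2, 1987: 365 days.
Dec 2, 1987 → Dec 2, 1988: 366 days (Feb 29, 1988 is in that span).
Dec 2, 1988 → Jan 2, 1989: 31 days (December has 31).
Jan 2, 1989 → Feb 2, 1989: 31 days (January has 31).
Feb 2, 1989 → Mar 2, 1989: 28 days (February has 28).
Mar 2, 1989 → Apr 2, 1989: 31 days (March has 31).
Apr 2, 1989 → May 2, 1989: 30 days (April has 30).
May 2, 1989 → May 12, 1989: 10 days.
Total: 3449 days.

3449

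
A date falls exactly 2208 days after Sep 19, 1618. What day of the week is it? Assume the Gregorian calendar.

Saturday

First find the weekday of Sep 19, 1618. Doomsday rule: the anchor day for the 1600s is Tuesday. For year 18: 18÷12 = 1 r 6, and 6÷4 = 1, so 1+6+1 = 8.
Tuesday + 8 ≡ Wednesday — that's 1618's doomsday.
In September the doomsday date is Sep 5.
Sep 19 is 14 days after Sep 5; 14 mod 7 = 0, so Wednesday + 0 = Wednesday.
2208 mod 7 = 3, so 2208 days after a Wednesday is Wednesday + 3 = Saturday.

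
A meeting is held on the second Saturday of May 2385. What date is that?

May 1, 2385 is a Wednesday.
The first Saturday is therefore May 4 (3 days later).
The second Saturday is 4 + 1×7 = May 11.

May 11, 2385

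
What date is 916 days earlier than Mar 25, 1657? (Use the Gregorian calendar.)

September 21, 1654

−365 (one year) → Mar 25, 1656 (551 left).
−366 (one year; includes Feb 29, 1656) → Mar 25, 1655 (185 left).
−25 → Feb 28, 1655 (end of Feb, 28 days; 160 left).
−28 → Jan 31, 1655 (end of Jan, 31 days; 132 left).
−31 → Dec 31, 1654 (end of Dec, 31 days; 101 left).
−31 → Nov 30, 1654 (end of Nov, 30 days; 70 left).
−30 → Oct 31, 1654 (end of Oct, 31 days; 40 left).
−31 → Sep 30, 1654 (end of Sep, 30 days; 9 left).
−9 → Sep 21, 1654.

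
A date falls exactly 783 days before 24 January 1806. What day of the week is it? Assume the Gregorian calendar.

Saturday

First find the weekday of Jan 24, 1806. Doomsday rule: the anchor day for the 1800s is Friday. For year 06: 6÷12 = 0 r 6, and 6÷4 = 1, so 0+6+1 = 7.
Friday + 7 ≡ Friday — that's 1806's doomsday.
In January the doomsday date is Jan 3 (1806 is not a leap year).
Jan 24 is 21 days after Jan 3; 21 mod 7 = 0, so Friday + 0 = Friday.
783 mod 7 = 6, so 783 days before a Friday is Friday − 6 = Saturday.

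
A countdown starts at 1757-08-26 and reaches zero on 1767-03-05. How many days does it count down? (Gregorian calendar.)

3478

Aug 26, 1757 → Aug 26, 1758: 365 days.
Aug 26, 1758 → Aug 26, 1759: 365 days.
Aug 26, 1759 → Aug 26, 1760: 366 days (Feb 29, 1760 is in that span).
Aug 26, 1760 → Aug 26, 1761: 365 days.
Aug 26, 1761 → Aug 26, 1762: 365 days.
Aug 26, 1762 → Aug 26, 1763: 365 days.
Aug 26, 1763 → Aug 26, 1764: 366 days (Feb 29, 1764 is in that span).
Aug 26, 1764 → Aug 26, 1765: 365 days.
Aug 26, 1765 → Aug 26, 1766: 365 days.
Aug 26, 1766 → Sep 26, 1766: 31 days (August has 31).
Sep 26, 1766 → Oct 26, 1766: 30 days (September has 30).
Oct 26, 1766 → Nov 26, 1766: 31 days (October has 31).
Nov 26, 1766 → Dec 26, 1766: 30 days (November has 30).
Dec 26, 1766 → Jan 26, 1767: 31 days (December has 31).
Jan 26, 1767 → Feb 26, 1767: 31 days (January has 31).
Feb 26, 1767 → Mar 5, 1767: 7 days.
Total: 3478 days.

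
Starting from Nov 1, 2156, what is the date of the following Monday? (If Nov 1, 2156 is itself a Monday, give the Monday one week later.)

Nov 1, 2156 is a Monday.
From Monday to the next Monday is 7 days.
Nov 1, 2156 + 7 = Nov 8, 2156.

November 8, 2156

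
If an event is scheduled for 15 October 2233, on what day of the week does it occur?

Tuesday

Doomsday rule: the anchor day for the 2200s is Friday. For year 33: 33÷12 = 2 r 9, and 9÷4 = 2, so 2+9+2 = 13.
Friday + 13 ≡ Thursday — that's 2233's doomsday.
In October the doomsday date is Oct 10.
Oct 15 is 5 days after Oct 10; 5 mod 7 = 5, so Thursday + 5 = Tuesday.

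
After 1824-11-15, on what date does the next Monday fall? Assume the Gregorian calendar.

November 22, 1824

Nov 15, 1824 is a Monday.
From Monday to the next Monday is 7 days.
Nov 15, 1824 + 7 = Nov 22, 1824.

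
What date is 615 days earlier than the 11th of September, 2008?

January 5, 2007

−366 (one year; includes Feb 29, 2008) → Sep 11, 2007 (249 left).
−11 → Aug 31, 2007 (end of Aug, 31 days; 238 left).
−31 → Jul 31, 2007 (end of Jul, 31 days; 207 left).
−31 → Jun 30, 2007 (end of Jun, 30 days; 176 left).
−30 → May 31, 2007 (end of May, 31 days; 146 left).
−31 → Apr 30, 2007 (end of Apr, 30 days; 115 left).
−30 → Mar 31, 2007 (end of Mar, 31 days; 85 left).
−31 → Feb 28, 2007 (end of Feb, 28 days; 54 left).
−28 → Jan 31, 2007 (end of Jan, 31 days; 26 left).
−26 → Jan 5, 2007.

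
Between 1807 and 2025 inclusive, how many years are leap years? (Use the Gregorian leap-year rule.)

54

Multiples of 4 in [1807,2025]: 55.
Of those, multiples of 100: 2 (not leap unless ÷400).
Multiples of 400: 1.
Leap years = 55 − 2 + 1 = 54.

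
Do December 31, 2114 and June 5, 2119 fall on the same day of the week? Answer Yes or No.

Yes

From Dec 31, 2114 to Jun 5, 2119 is 1617 days.
1617 mod 7 = 0, so they are the same weekday.
(Dec 31, 2114 is a Monday; Jun 5, 2119 is a Monday.)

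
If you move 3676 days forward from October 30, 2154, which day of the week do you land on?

Oct 30, 2154 is a Wednesday.
3676 mod 7 = 1, so 3676 days after a Wednesday is Wednesday + 1 = Thursday.

Thursday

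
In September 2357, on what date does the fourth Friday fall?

September 1, 2357 is a Sunday.
The first Friday is therefore September 6 (5 days later).
The fourth Friday is 6 + 3×7 = September 27.

September 27, 2357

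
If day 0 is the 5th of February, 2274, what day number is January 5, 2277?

Feb 5, 2274 → Feb 5, 2275: 365 days.
Feb 5, 2275 → Feb 5, 2276: 365 days.
Feb 5, 2276 → Mar 5, 2276: 29 days (February has 29).
Mar 5, 2276 → Apr 5, 2276: 31 days (March has 31).
Apr 5, 2276 → May 5, 2276: 30 days (April has 30).
May 5, 2276 → Jun 5, 2276: 31 days (May has 31).
Jun 5, 2276 → Jul 5, 2276: 30 days (June has 30).
Jul 5, 2276 → Aug 5, 2276: 31 days (July has 31).
Aug 5, 2276 → Sep 5, 2276: 31 days (August has 31).
Sep 5, 2276 → Oct 5, 2276: 30 days (September has 30).
Oct 5, 2276 → Nov 5, 2276: 31 days (October has 31).
Nov 5, 2276 → Dec 5, 2276: 30 days (November has 30).
Dec 5, 2276 → Jan 5, 2277: 31 days.
Total: 1065 days.

1065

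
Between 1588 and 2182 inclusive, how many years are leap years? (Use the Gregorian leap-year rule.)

145

Multiples of 4 in [1588,2182]: 149.
Of those, multiples of 100: 6 (not leap unless ÷400).
Multiples of 400: 2.
Leap years = 149 − 6 + 2 = 145.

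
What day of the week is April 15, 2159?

Sunday

Doomsday rule: the anchor day for the 2100s is Sunday. For year 59: 59÷12 = 4 r 11, and 11÷4 = 2, so 4+11+2 = 17.
Sunday + 17 ≡ Wednesday — that's 2159's doomsday.
In April the doomsday date is Apr 4.
Apr 15 is 11 days after Apr 4; 11 mod 7 = 4, so Wednesday + 4 = Sunday.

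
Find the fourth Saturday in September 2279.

September 1, 2279 is a Monday.
The first Saturday is therefore September 6 (5 days later).
The fourth Saturday is 6 + 3×7 = September 27.

September 27, 2279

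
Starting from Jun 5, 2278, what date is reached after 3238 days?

April 17, 2287

+365 (one year) → Jun 5, 2279 (2873 left).
+366 (one year; includes Feb 29, 2280) → Jun 5, 2280 (2507 left).
+365 (one year) → Jun 5, 2281 (2142 left).
+365 (one year) → Jun 5, 2282 (1777 left).
+365 (one year) → Jun 5, 2283 (1412 left).
+366 (one year; includes Feb 29, 2284) → Jun 5, 2284 (1046 left).
+365 (one year) → Jun 5, 2285 (681 left).
+365 (one year) → Jun 5, 2286 (316 left).
Jun has 30 days: +26 → Jul 1, 2286 (290 left).
Jul has 31 days: +31 → Aug 1, 2286 (259 left).
Aug has 31 days: +31 → Sep 1, 2286 (228 left).
Sep has 30 days: +30 → Oct 1, 2286 (198 left).
Oct has 31 days: +31 → Nov 1, 2286 (167 left).
Nov has 30 days: +30 → Dec 1, 2286 (137 left).
Dec has 31 days: +31 → Jan 1, 2287 (106 left).
Jan has 31 days: +31 → Feb 1, 2287 (75 left).
Feb has 28 days: +28 → Mar 1, 2287 (47 left).
Mar has 31 days: +31 → Apr 1, 2287 (16 left).
+16 → Apr 17, 2287.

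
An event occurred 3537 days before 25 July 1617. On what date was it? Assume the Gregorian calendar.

November 18, 1607

−365 (one year) → Jul 25, 1616 (3172 left).
−366 (one year; includes Feb 29, 1616) → Jul 25, 1615 (2806 left).
−365 (one year) → Jul 25, 1614 (2441 left).
−365 (one year) → Jul 25, 1613 (2076 left).
−365 (one year) → Jul 25, 1612 (1711 left).
−366 (one year; includes Feb 29, 1612) → Jul 25, 1611 (1345 left).
−365 (one year) → Jul 25, 1610 (980 left).
−365 (one year) → Jul 25, 1609 (615 left).
−365 (one year) → Jul 25, 1608 (250 left).
−25 → Jun 30, 1608 (end of Jun, 30 days; 225 left).
−30 → May 31, 1608 (end of May, 31 days; 195 left).
−31 → Apr 30, 1608 (end of Apr, 30 days; 164 left).
−30 → Mar 31, 1608 (end of Mar, 31 days; 134 left).
−31 → Feb 29, 1608 (end of Feb, 29 days; 103 left).
−29 → Jan 31, 1608 (end of Jan, 31 days; 74 left).
−31 → Dec 31, 1607 (end of Dec, 31 days; 43 left).
−31 → Nov 30, 1607 (end of Nov, 30 days; 12 left).
−12 → Nov 18, 1607.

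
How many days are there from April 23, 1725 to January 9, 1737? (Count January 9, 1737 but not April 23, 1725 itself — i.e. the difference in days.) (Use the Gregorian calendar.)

4279

Apr 23, 1725 → Apr 23, 1726: 365 days.
Apr 23, 1726 → Apr 23, 1727: 365 days.
Apr 23, 1727 → Apr 23, 1728: 366 days (Feb 29, 1728 is in that span).
Apr 23, 1728 → Apr 23, 1729: 365 days.
Apr 23, 1729 → Apr 23, 1730: 365 days.
Apr 23, 1730 → Apr 23, 1731: 365 days.
Apr 23, 1731 → Apr 23, 1732: 366 days (Feb 29, 1732 is in that span).
Apr 23, 1732 → Apr 23, 1733: 365 days.
Apr 23, 1733 → Apr 23, 1734: 365 days.
Apr 23, 1734 → Apr 23, 1735: 365 days.
Apr 23, 1735 → Apr 23, 1736: 366 days (Feb 29, 1736 is in that span).
Apr 23, 1736 → May 23, 1736: 30 days (April has 30).
May 23, 1736 → Jun 23, 1736: 31 days (May has 31).
Jun 23, 1736 → Jul 23, 1736: 30 days (June has 30).
Jul 23, 1736 → Aug 23, 1736: 31 days (July has 31).
Aug 23, 1736 → Sep 23, 1736: 31 days (August has 31).
Sep 23, 1736 → Oct 23, 1736: 30 days (September has 30).
Oct 23, 1736 → Nov 23, 1736: 31 days (October has 31).
Nov 23, 1736 → Dec 23, 1736: 30 days (November has 30).
Dec 23, 1736 → Jan 9, 1737: 17 days.
Total: 4279 days.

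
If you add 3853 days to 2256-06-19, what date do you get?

January 6, 2267

+365 (one year) → Jun 19, 2257 (3488 left).
+365 (one year) → Jun 19, 2258 (3123 left).
+365 (one year) → Jun 19, 2259 (2758 left).
+366 (one year; includes Feb 29, 2260) → Jun 19, 2260 (2392 left).
+365 (one year) → Jun 19, 2261 (2027 left).
+365 (one year) → Jun 19, 2262 (1662 left).
+365 (one year) → Jun 19, 2263 (1297 left).
+366 (one year; includes Feb 29, 2264) → Jun 19, 2264 (931 left).
+365 (one year) → Jun 19, 2265 (566 left).
+365 (one year) → Jun 19, 2266 (201 left).
Jun has 30 days: +12 → Jul 1, 2266 (189 left).
Jul has 31 days: +31 → Aug 1, 2266 (158 left).
Aug has 31 days: +31 → Sep 1, 2266 (127 left).
Sep has 30 days: +30 → Oct 1, 2266 (97 left).
Oct has 31 days: +31 → Nov 1, 2266 (66 left).
Nov has 30 days: +30 → Dec 1, 2266 (36 left).
Dec has 31 days: +31 → Jan 1, 2267 (5 left).
+5 → Jan 6, 2267.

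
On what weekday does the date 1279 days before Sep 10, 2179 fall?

Sunday

First find the weekday of Sep 10, 2179. Doomsday rule: the anchor day for the 2100s is Sunday. For year 79: 79÷12 = 6 r 7, and 7÷4 = 1, so 6+7+1 = 14.
Sunday + 14 ≡ Sunday — that's 2179's doomsday.
In September the doomsday date is Sep 5.
Sep 10 is 5 days after Sep 5; 5 mod 7 = 5, so Sunday + 5 = Friday.
1279 mod 7 = 5, so 1279 days before a Friday is Friday − 5 = Sunday.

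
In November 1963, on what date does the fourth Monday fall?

November 1, 1963 is a Friday.
The first Monday is therefore November 4 (3 days later).
The fourth Monday is 4 + 3×7 = November 25.

November 25, 1963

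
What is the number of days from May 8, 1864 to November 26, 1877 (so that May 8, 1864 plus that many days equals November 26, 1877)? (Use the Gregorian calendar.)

4950

May 8, 1864 → May 8, 1865: 365 days.
May 8, 1865 → May 8, 1866: 365 days.
May 8, 1866 → May 8, 1867: 365 days.
May 8, 1867 → May 8, 1868: 366 days (Feb 29, 1868 is in that span).
May 8, 1868 → May 8, 1869: 365 days.
May 8, 1869 → May 8, 1870: 365 days.
May 8, 1870 → May 8, 1871: 365 days.
May 8, 1871 → May 8, 1872: 366 days (Feb 29, 1872 is in that span).
May 8, 1872 → May 8, 1873: 365 days.
May 8, 1873 → May 8, 1874: 365 days.
May 8, 1874 → May 8, 1875: 365 days.
May 8, 1875 → May 8, 1876: 366 days (Feb 29, 1876 is in that span).
May 8, 1876 → May 8, 1877: 365 days.
May 8, 1877 → Jun 8, 1877: 31 days (May has 31).
Jun 8, 1877 → Jul 8, 1877: 30 days (June has 30).
Jul 8, 1877 → Aug 8, 1877: 31 days (July has 31).
Aug 8, 1877 → Sep 8, 1877: 31 days (August has 31).
Sep 8, 1877 → Oct 8, 1877: 30 days (September has 30).
Oct 8, 1877 → Nov 8, 1877: 31 days (October has 31).
Nov 8, 1877 → Nov 26, 1877: 18 days.
Total: 4950 days.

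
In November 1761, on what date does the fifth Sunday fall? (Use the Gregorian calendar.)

November 1, 1761 is a Sunday.
The first Sunday is therefore November 1 (same day).
The fifth Sunday is 1 + 4×7 = November 29.

November 29, 1761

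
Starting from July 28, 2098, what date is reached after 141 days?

December 16, 2098

Jul has 31 days: +4 → Aug 1, 2098 (137 left).
Aug has 31 days: +31 → Sep 1, 2098 (106 left).
Sep has 30 days: +30 → Oct 1, 2098 (76 left).
Oct has 31 days: +31 → Nov 1, 2098 (45 left).
Nov has 30 days: +30 → Dec 1, 2098 (15 left).
+15 → Dec 16, 2098.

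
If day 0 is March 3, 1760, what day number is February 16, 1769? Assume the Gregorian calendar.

Mar 3, 1760 → Mar 3, 1761: 365 days.
Mar 3, 1761 → Mar 3, 1762: 365 days.
Mar 3, 1762 → Mar 3, 1763: 365 days.
Mar 3, 1763 → Mar 3, 1764: 366 days (Feb 29, 1764 is in that span).
Mar 3, 1764 → Mar 3, 1765: 365 days.
Mar 3, 1765 → Mar 3, 1766: 365 days.
Mar 3, 1766 → Mar 3, 1767: 365 days.
Mar 3, 1767 → Mar 3, 1768: 366 days (Feb 29, 1768 is in that span).
Mar 3, 1768 → Apr 3, 1768: 31 days (March has 31).
Apr 3, 1768 → May 3, 1768: 30 days (April has 30).
May 3, 1768 → Jun 3, 1768: 31 days (May has 31).
Jun 3, 1768 → Jul 3, 1768: 30 days (June has 30).
Jul 3, 1768 → Aug 3, 1768: 31 days (July has 31).
Aug 3, 1768 → Sep 3, 1768: 31 days (August has 31).
Sep 3, 1768 → Oct 3, 1768: 30 days (September has 30).
Oct 3, 1768 → Nov 3, 1768: 31 days (October has 31).
Nov 3, 1768 → Dec 3, 1768: 30 days (November has 30).
Dec 3, 1768 → Jan 3, 1769: 31 days (December has 31).
Jan 3, 1769 → Feb 3, 1769: 31 days (January has 31).
Feb 3, 1769 → Feb 16, 1769: 13 days.
Total: 3272 days.

3272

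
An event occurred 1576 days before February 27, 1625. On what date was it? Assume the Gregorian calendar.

November 4, 1620

−366 (one year; includes Feb 29, 1624) → Feb 27, 1624 (1210 left).
−365 (one year) → Feb 27, 1623 (845 left).
−365 (one year) → Feb 27, 1622 (480 left).
−365 (one year) → Feb 27, 1621 (115 left).
−27 → Jan 31, 1621 (end of Jan, 31 days; 88 left).
−31 → Dec 31, 1620 (end of Dec, 31 days; 57 left).
−31 → Nov 30, 1620 (end of Nov, 30 days; 26 left).
−26 → Nov 4, 1620.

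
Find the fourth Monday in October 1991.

October 28, 1991

October 1, 1991 is a Tuesday.
The first Monday is therefore October 7 (6 days later).
The fourth Monday is 7 + 3×7 = October 28.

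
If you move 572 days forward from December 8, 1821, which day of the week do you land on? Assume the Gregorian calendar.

First find the weekday of Dec 8, 1821. Doomsday rule: the anchor day for the 1800s is Friday. For year 21: 21÷12 = 1 r 9, and 9÷4 = 2, so 1+9+2 = 12.
Friday + 12 ≡ Wednesday — that's 1821's doomsday.
In December the doomsday date is Dec 12.
Dec 8 is 4 days before Dec 12; 4 mod 7 = 4, so Wednesday − 4 = Saturday.
572 mod 7 = 5, so 572 days after a Saturday is Saturday + 5 = Thursday.

Thursday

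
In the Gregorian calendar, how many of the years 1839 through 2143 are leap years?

Multiples of 4 in [1839,2143]: 76.
Of those, multiples of 100: 3 (not leap unless ÷400).
Multiples of 400: 1.
Leap years = 76 − 3 + 1 = 74.

74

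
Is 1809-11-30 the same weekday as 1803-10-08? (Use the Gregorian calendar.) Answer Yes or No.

From Oct 8, 1803 to Nov 30, 1809 is 2245 days.
2245 mod 7 = 5, so they are different weekdays.
(Oct 8, 1803 is a Saturday; Nov 30, 1809 is a Thursday.)

No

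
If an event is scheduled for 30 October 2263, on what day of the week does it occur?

Friday

Doomsday rule: the anchor day for the 2200s is Friday. For year 63: 63÷12 = 5 r 3, and 3÷4 = 0, so 5+3+0 = 8.
Friday + 8 ≡ Saturday — that's 2263's doomsday.
In October the doomsday date is Oct 10.
Oct 30 is 20 days after Oct 10; 20 mod 7 = 6, so Saturday + 6 = Friday.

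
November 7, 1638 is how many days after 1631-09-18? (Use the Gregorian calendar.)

Sep 18, 1631 → Sep 18, 1632: 366 days (Feb 29, 1632 is in that span).
Sep 18, 1632 → Sep 18, 1633: 365 days.
Sep 18, 1633 → Sep 18, 1634: 365 days.
Sep 18, 1634 → Sep 18, 1635: 365 days.
Sep 18, 1635 → Sep 18, 1636: 366 days (Feb 29, 1636 is in that span).
Sep 18, 1636 → Sep 18, 1637: 365 days.
Sep 18, 1637 → Sep 18, 1638: 365 days.
Sep 18, 1638 → Oct 18, 1638: 30 days (September has 30).
Oct 18, 1638 → Nov 7, 1638: 20 days.
Total: 2607 days.

2607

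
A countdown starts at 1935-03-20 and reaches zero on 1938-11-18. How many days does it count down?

Mar 20, 1935 → Mar 20, 1936: 366 days (Feb 29, 1936 is in that span).
Mar 20, 1936 → Mar 20, 1937: 365 days.
Mar 20, 1937 → Mar 20, 1938: 365 days.
Mar 20, 1938 → Apr 20, 1938: 31 days (March has 31).
Apr 20, 1938 → May 20, 1938: 30 days (April has 30).
May 20, 1938 → Jun 20, 1938: 31 days (May has 31).
Jun 20, 1938 → Jul 20, 1938: 30 days (June has 30).
Jul 20, 1938 → Aug 20, 1938: 31 days (July has 31).
Aug 20, 1938 → Sep 20, 1938: 31 days (August has 31).
Sep 20, 1938 → Oct 20, 1938: 30 days (September has 30).
Oct 20, 1938 → Nov 18, 1938: 29 days.
Total: 1339 days.

1339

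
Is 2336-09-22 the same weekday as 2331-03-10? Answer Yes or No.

Yes

From Mar 10, 2331 to Sep 22, 2336 is 2023 days.
2023 mod 7 = 0, so they are the same weekday.
(Mar 10, 2331 is a Tuesday; Sep 22, 2336 is a Tuesday.)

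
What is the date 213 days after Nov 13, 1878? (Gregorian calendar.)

Nov has 30 days: +18 → Dec 1, 1878 (195 left).
Dec has 31 days: +31 → Jan 1, 1879 (164 left).
Jan has 31 days: +31 → Feb 1, 1879 (133 left).
Feb has 28 days: +28 → Mar 1, 1879 (105 left).
Mar has 31 days: +31 → Apr 1, 1879 (74 left).
Apr has 30 days: +30 → May 1, 1879 (44 left).
May has 31 days: +31 → Jun 1, 1879 (13 left).
+13 → Jun 14, 1879.

June 14, 1879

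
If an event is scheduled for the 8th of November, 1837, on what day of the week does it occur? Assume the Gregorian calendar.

Wednesday

Doomsday rule: the anchor day for the 1800s is Friday. For year 37: 37÷12 = 3 r 1, and 1÷4 = 0, so 3+1+0 = 4.
Friday + 4 ≡ Tuesday — that's 1837's doomsday.
In November the doomsday date is Nov 7.
Nov 8 is 1 day after Nov 7; 1 mod 7 = 1, so Tuesday + 1 = Wednesday.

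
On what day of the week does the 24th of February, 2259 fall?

Thursday

Doomsday rule: the anchor day for the 2200s is Friday. For year 59: 59÷12 = 4 r 11, and 11÷4 = 2, so 4+11+2 = 17.
Friday + 17 ≡ Monday — that's 2259's doomsday.
In February the doomsday date is Feb 28 (2259 is not a leap year).
Feb 24 is 4 days before Feb 28; 4 mod 7 = 4, so Monday − 4 = Thursday.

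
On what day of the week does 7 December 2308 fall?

Doomsday rule: the anchor day for the 2300s is Wednesday. For year 08: 8÷12 = 0 r 8, and 8÷4 = 2, so 0+8+2 = 10.
Wednesday + 10 ≡ Saturday — that's 2308's doomsday.
In December the doomsday date is Dec 12.
Dec 7 is 5 days before Dec 12; 5 mod 7 = 5, so Saturday − 5 = Monday.

Monday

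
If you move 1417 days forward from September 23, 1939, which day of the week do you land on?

Sep 23, 1939 is a Saturday.
1417 mod 7 = 3, so 1417 days after a Saturday is Saturday + 3 = Tuesday.

Tuesday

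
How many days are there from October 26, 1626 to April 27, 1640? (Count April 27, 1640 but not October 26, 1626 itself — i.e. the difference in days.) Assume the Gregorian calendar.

4932

Oct 26, 1626 → Oct 26, 1627: 365 days.
Oct 26, 1627 → Oct 26, 1628: 366 days (Feb 29, 1628 is in that span).
Oct 26, 1628 → Oct 26, 1629: 365 days.
Oct 26, 1629 → Oct 26, 1630: 365 days.
Oct 26, 1630 → Oct 26, 1631: 365 days.
Oct 26, 1631 → Oct 26, 1632: 366 days (Feb 29, 1632 is in that span).
Oct 26, 1632 → Oct 26, 1633: 365 days.
Oct 26, 1633 → Oct 26, 1634: 365 days.
Oct 26, 1634 → Oct 26, 1635: 365 days.
Oct 26, 1635 → Oct 26, 1636: 366 days (Feb 29, 1636 is in that span).
Oct 26, 1636 → Oct 26, 1637: 365 days.
Oct 26, 1637 → Oct 26, 1638: 365 days.
Oct 26, 1638 → Oct 26, 1639: 365 days.
Oct 26, 1639 → Nov 26, 1639: 31 days (October has 31).
Nov 26, 1639 → Dec 26, 1639: 30 days (November has 30).
Dec 26, 1639 → Jan 26, 1640: 31 days (December has 31).
Jan 26, 1640 → Feb 26, 1640: 31 days (January has 31).
Feb 26, 1640 → Mar 26, 1640: 29 days (February has 29).
Mar 26, 1640 → Apr 26, 1640: 31 days (March has 31).
Apr 26, 1640 → Apr 27, 1640: 1 days.
Total: 4932 days.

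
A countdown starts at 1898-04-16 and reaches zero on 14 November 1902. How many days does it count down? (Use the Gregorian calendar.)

Apr 16, 1898 → Apr 16, 1899: 365 days.
Apr 16, 1899 → Apr 16, 1900: 365 days.
Apr 16, 1900 → Apr 16, 1901: 365 days.
Apr 16, 1901 → Apr 16, 1902: 365 days.
Apr 16, 1902 → May 16, 1902: 30 days (April has 30).
May 16, 1902 → Jun 16, 1902: 31 days (May has 31).
Jun 16, 1902 → Jul 16, 1902: 30 days (June has 30).
Jul 16, 1902 → Aug 16, 1902: 31 days (July has 31).
Aug 16, 1902 → Sep 16, 1902: 31 days (August has 31).
Sep 16, 1902 → Oct 16, 1902: 30 days (September has 30).
Oct 16, 1902 → Nov 14, 1902: 29 days.
Total: 1672 days.

1672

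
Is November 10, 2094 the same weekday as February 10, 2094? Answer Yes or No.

Yes

From Feb 10, 2094 to Nov 10, 2094 is 273 days.
273 mod 7 = 0, so they are the same weekday.
(Feb 10, 2094 is a Wednesday; Nov 10, 2094 is a Wednesday.)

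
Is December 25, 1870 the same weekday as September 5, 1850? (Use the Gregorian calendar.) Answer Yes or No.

From Sep 5, 1850 to Dec 25, 1870 is 7416 days.
7416 mod 7 = 3, so they are different weekdays.
(Sep 5, 1850 is a Thursday; Dec 25, 1870 is a Sunday.)

No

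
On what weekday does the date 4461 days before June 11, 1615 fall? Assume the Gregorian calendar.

Tuesday

First find the weekday of Jun 11, 1615. Doomsday rule: the anchor day for the 1600s is Tuesday. For year 15: 15÷12 = 1 r 3, and 3÷4 = 0, so 1+3+0 = 4.
Tuesday + 4 ≡ Saturday — that's 1615's doomsday.
In June the doomsday date is Jun 6.
Jun 11 is 5 days after Jun 6; 5 mod 7 = 5, so Saturday + 5 = Thursday.
4461 mod 7 = 2, so 4461 days before a Thursday is Thursday − 2 = Tuesday.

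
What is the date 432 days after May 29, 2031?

August 3, 2032

+366 (one year; includes Feb 29, 2032) → May 29, 2032 (66 left).
May has 31 days: +3 → Jun 1, 2032 (63 left).
Jun has 30 days: +30 → Jul 1, 2032 (33 left).
Jul has 31 days: +31 → Aug 1, 2032 (2 left).
+2 → Aug 3, 2032.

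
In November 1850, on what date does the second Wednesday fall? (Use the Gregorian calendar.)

November 13, 1850

November 1, 1850 is a Friday.
The first Wednesday is therefore November 6 (5 days later).
The second Wednesday is 6 + 1×7 = November 13.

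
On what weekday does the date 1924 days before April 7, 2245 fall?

Tuesday

First find the weekday of Apr 7, 2245. Doomsday rule: the anchor day for the 2200s is Friday. For year 45: 45÷12 = 3 r 9, and 9÷4 = 2, so 3+9+2 = 14.
Friday + 14 ≡ Friday — that's 2245's doomsday.
In April the doomsday date is Apr 4.
Apr 7 is 3 days after Apr 4; 3 mod 7 = 3, so Friday + 3 = Monday.
1924 mod 7 = 6, so 1924 days before a Monday is Monday − 6 = Tuesday.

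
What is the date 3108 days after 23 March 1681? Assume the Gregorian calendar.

September 25, 1689

+365 (one year) → Mar 23, 1682 (2743 left).
+365 (one year) → Mar 23, 1683 (2378 left).
+366 (one year; includes Feb 29, 1684) → Mar 23, 1684 (2012 left).
+365 (one year) → Mar 23, 1685 (1647 left).
+365 (one year) → Mar 23, 1686 (1282 left).
+365 (one year) → Mar 23, 1687 (917 left).
+366 (one year; includes Feb 29, 1688) → Mar 23, 1688 (551 left).
+365 (one year) → Mar 23, 1689 (186 left).
Mar has 31 days: +9 → Apr 1, 1689 (177 left).
Apr has 30 days: +30 → May 1, 1689 (147 left).
May has 31 days: +31 → Jun 1, 1689 (116 left).
Jun has 30 days: +30 → Jul 1, 1689 (86 left).
Jul has 31 days: +31 → Aug 1, 1689 (55 left).
Aug has 31 days: +31 → Sep 1, 1689 (24 left).
+24 → Sep 25, 1689.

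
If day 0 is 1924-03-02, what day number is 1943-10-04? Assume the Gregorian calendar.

Mar 2, 1924 → Mar 2, 1925: 365 days.
Mar 2, 1925 → Mar 2, 1926: 365 days.
Mar 2, 1926 → Mar 2, 1927: 365 days.
Mar 2, 1927 → Mar 2, 1928: 366 days (Feb 29, 1928 is in that span).
Mar 2, 1928 → Mar 2, 1929: 365 days.
Mar 2, 1929 → Mar 2, 1930: 365 days.
Mar 2, 1930 → Mar 2, 1931: 365 days.
Mar 2, 1931 → Mar 2, 1932: 366 days (Feb 29, 1932 is in that span).
Mar 2, 1932 → Mar 2, 1933: 365 days.
Mar 2, 1933 → Mar 2, 1934: 365 days.
Mar 2, 1934 → Mar 2, 1935: 365 days.
Mar 2, 1935 → Mar 2, 1936: 366 days (Feb 29, 1936 is in that span).
Mar 2, 1936 → Mar 2, 1937: 365 days.
Mar 2, 1937 → Mar 2, 1938: 365 days.
Mar 2, 1938 → Mar 2, 1939: 365 days.
Mar 2, 1939 → Mar 2, 1940: 366 days (Feb 29, 1940 is in that span).
Mar 2, 1940 → Mar 2, 1941: 365 days.
Mar 2, 1941 → Mar 2, 1942: 365 days.
Mar 2, 1942 → Mar 2, 1943: 365 days.
Mar 2, 1943 → Apr 2, 1943: 31 days (March has 31).
Apr 2, 1943 → May 2, 1943: 30 days (April has 30).
May 2, 1943 → Jun 2, 1943: 31 days (May has 31).
Jun 2, 1943 → Jul 2, 1943: 30 days (June has 30).
Jul 2, 1943 → Aug 2, 1943: 31 days (July has 31).
Aug 2, 1943 → Sep 2, 1943: 31 days (August has 31).
Sep 2, 1943 → Oct 2, 1943: 30 days (September has 30).
Oct 2, 1943 → Oct 4, 1943: 2 days.
Total: 7155 days.

7155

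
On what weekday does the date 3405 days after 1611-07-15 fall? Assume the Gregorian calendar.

Monday

First find the weekday of Jul 15, 1611. Doomsday rule: the anchor day for the 1600s is Tuesday. For year 11: 11÷12 = 0 r 11, and 11÷4 = 2, so 0+11+2 = 13.
Tuesday + 13 ≡ Monday — that's 1611's doomsday.
In July the doomsday date is Jul 11.
Jul 15 is 4 days after Jul 11; 4 mod 7 = 4, so Monday + 4 = Friday.
3405 mod 7 = 3, so 3405 days after a Friday is Friday + 3 = Monday.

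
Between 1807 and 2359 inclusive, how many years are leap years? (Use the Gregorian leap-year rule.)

Multiples of 4 in [1807,2359]: 138.
Of those, multiples of 100: 5 (not leap unless ÷400).
Multiples of 400: 1.
Leap years = 138 − 5 + 1 = 134.

134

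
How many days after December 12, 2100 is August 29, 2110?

Dec 12, 2100 → Dec 12, 2101: 365 days.
Dec 12, 2101 → Dec 12, 2102: 365 days.
Dec 12, 2102 → Dec 12, 2103: 365 days.
Dec 12, 2103 → Dec 12, 2104: 366 days (Feb 29, 2104 is in that span).
Dec 12, 2104 → Dec 12, 2105: 365 days.
Dec 12, 2105 → Dec 12, 2106: 365 days.
Dec 12, 2106 → Dec 12, 2107: 365 days.
Dec 12, 2107 → Dec 12, 2108: 366 days (Feb 29, 2108 is in that span).
Dec 12, 2108 → Dec 12, 2109: 365 days.
Dec 12, 2109 → Jan 12, 2110: 31 days (December has 31).
Jan 12, 2110 → Feb 12, 2110: 31 days (January has 31).
Feb 12, 2110 → Mar 12, 2110: 28 days (February has 28).
Mar 12, 2110 → Apr 12, 2110: 31 days (March has 31).
Apr 12, 2110 → May 12, 2110: 30 days (April has 30).
May 12, 2110 → Jun 12, 2110: 31 days (May has 31).
Jun 12, 2110 → Jul 12, 2110: 30 days (June has 30).
Jul 12, 2110 → Aug 12, 2110: 31 days (July has 31).
Aug 12, 2110 → Aug 29, 2110: 17 days.
Total: 3547 days.

3547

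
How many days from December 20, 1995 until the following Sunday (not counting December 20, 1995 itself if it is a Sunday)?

Dec 20, 1995 is a Wednesday.
From Wednesday to the next Sunday is 4 days.

4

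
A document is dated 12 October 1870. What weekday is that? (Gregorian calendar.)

Wednesday

Doomsday rule: the anchor day for the 1800s is Friday. For year 70: 70÷12 = 5 r 10, and 10÷4 = 2, so 5+10+2 = 17.
Friday + 17 ≡ Monday — that's 1870's doomsday.
In October the doomsday date is Oct 10.
Oct 12 is 2 days after Oct 10; 2 mod 7 = 2, so Monday + 2 = Wednesday.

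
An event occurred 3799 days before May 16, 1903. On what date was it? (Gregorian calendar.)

December 19, 1892

−365 (one year) → May 16, 1902 (3434 left).
−365 (one year) → May 16, 1901 (3069 left).
−365 (one year) → May 16, 1900 (2704 left).
−365 (one year) → May 16, 1899 (2339 left).
−365 (one year) → May 16, 1898 (1974 left).
−365 (one year) → May 16, 1897 (1609 left).
−365 (one year) → May 16, 1896 (1244 left).
−366 (one year; includes Feb 29, 1896) → May 16, 1895 (878 left).
−365 (one year) → May 16, 1894 (513 left).
−365 (one year) → May 16, 1893 (148 left).
−16 → Apr 30, 1893 (end of Apr, 30 days; 132 left).
−30 → Mar 31, 1893 (end of Mar, 31 days; 102 left).
−31 → Feb 28, 1893 (end of Feb, 28 days; 71 left).
−28 → Jan 31, 1893 (end of Jan, 31 days; 43 left).
−31 → Dec 31, 1892 (end of Dec, 31 days; 12 left).
−12 → Dec 19, 1892.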